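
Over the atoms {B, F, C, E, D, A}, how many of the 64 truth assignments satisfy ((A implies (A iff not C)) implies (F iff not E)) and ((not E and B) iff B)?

30

Initial set: {(((A implies (A iff not C)) implies (F iff not E)) and ((not E and B) iff B))}.
(((A implies (A iff not C)) implies (F iff not E)) and ((not E and B) iff B)): α-rule — add ((A implies (A iff not C)) implies (F iff not E)), ((not E and B) iff B).
((A implies (A iff not C)) implies (F iff not E)): β-rule — branch into not (A implies (A iff not C))  //  (F iff not E).
  branch 1 (add not (A implies (A iff not C))):
    not (A implies (A iff not C)): α-rule — add A, not (A iff not C).
    ((not E and B) iff B): β-rule — branch into (not E and B), B  //  not (not E and B), not B.
      branch 1.1 (add (not E and B), B):
        (not E and B): α-rule — add not E, B.
        not (A iff not C): β-rule — branch into A, not not C  //  not A, not C.
          branch 1.1.1 (add A, not not C):
            ○ open, literals {A=T, B=T, C=T, E=F}.
          branch 1.1.2 (add not A, not C):
            × closes — contains both A and not A.
      branch 1.2 (add not (not E and B), not B):
        not (A iff not C): β-rule — branch into A, not not C  //  not A, not C.
          branch 1.2.1 (add A, not not C):
            not (not E and B): β-rule — branch into not not E  //  not B.
              branch 1.2.1.1 (add not not E):
                ○ open, literals {A=T, B=F, C=T, E=T}.
              branch 1.2.1.2 (add not B):
                ○ open, literals {A=T, B=F, C=T}.
          branch 1.2.2 (add not A, not C):
            × closes — contains both A and not A.
  branch 2 (add (F iff not E)):
    ((not E and B) iff B): β-rule — branch into (not E and B), B  //  not (not E and B), not B.
      branch 2.1 (add (not E and B), B):
        (not E and B): α-rule — add not E, B.
        (F iff not E): β-rule — branch into F, not E  //  not F, not not E.
          branch 2.1.1 (add F, not E):
            ○ open, literals {B=T, E=F, F=T}.
          branch 2.1.2 (add not F, not not E):
            × closes — contains both E and not E.
      branch 2.2 (add not (not E and B), not B):
        (F iff not E): β-rule — branch into F, not E  //  not F, not not E.
          branch 2.2.1 (add F, not E):
            not (not E and B): β-rule — branch into not not E  //  not B.
              branch 2.2.1.1 (add not not E):
                × closes — contains both E and not E.
              branch 2.2.1.2 (add not B):
                ○ open, literals {B=F, E=F, F=T}.
          branch 2.2.2 (add not F, not not E):
            not (not E and B): β-rule — branch into not not E  //  not B.
              branch 2.2.2.1 (add not not E):
                ○ open, literals {B=F, E=T, F=F}.
              branch 2.2.2.2 (add not B):
                ○ open, literals {B=F, E=T, F=F}.
4 branches closed, 7 open.
Each open branch fixes some atoms; the unmentioned ones are free. Counting distinct full assignments: branch {A=T, B=T, C=T, E=F} (F, D) contributes 4 new; branch {A=T, B=F, C=T, E=T} (F, D) contributes 4 new; branch {A=T, B=F, C=T} (F, E, D) contributes 4 new; branch {B=T, E=F, F=T} (C, D, A) contributes 6 new; branch {B=F, E=F, F=T} (C, D, A) contributes 6 new; branch {B=F, E=T, F=F} (C, D, A) contributes 6 new; branch {B=F, E=T, F=F} (C, D, A) contributes 0 new. Total: 30.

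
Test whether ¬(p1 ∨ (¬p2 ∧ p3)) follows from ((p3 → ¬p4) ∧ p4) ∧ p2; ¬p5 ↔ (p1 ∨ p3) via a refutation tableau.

Initial set: {(((p3 → ¬p4) ∧ p4) ∧ p2); (¬p5 ↔ (p1 ∨ p3)); ¬¬(p1 ∨ (¬p2 ∧ p3))}.
(((p3 → ¬p4) ∧ p4) ∧ p2): α-rule — add ((p3 → ¬p4) ∧ p4), p2.
((p3 → ¬p4) ∧ p4): α-rule — add (p3 → ¬p4), p4.
(¬p5 ↔ (p1 ∨ p3)): β-rule — branch into ¬p5, (p1 ∨ p3)  //  ¬¬p5, ¬(p1 ∨ p3).
  branch 1 (add ¬p5, (p1 ∨ p3)):
    ¬¬(p1 ∨ (¬p2 ∧ p3)): β-rule — branch into p1  //  (¬p2 ∧ p3).
      branch 1.1 (add p1):
        (p3 → ¬p4): β-rule — branch into ¬p3  //  ¬p4.
          branch 1.1.1 (add ¬p3):
            (p1 ∨ p3): β-rule — branch into p1  //  p3.
              branch 1.1.1.1 (add p1):
                ○ open, literals {p1=T, p2=T, p3=F, p4=T, p5=F}.
              branch 1.1.1.2 (add p3):
                × closes — contains both p3 and ¬p3.
          branch 1.1.2 (add ¬p4):
            × closes — contains both p4 and ¬p4.
      branch 1.2 (add (¬p2 ∧ p3)):
        (¬p2 ∧ p3): α-rule — add ¬p2, p3.
        × closes — contains both p2 and ¬p2.
  branch 2 (add ¬¬p5, ¬(p1 ∨ p3)):
    ¬(p1 ∨ p3): α-rule — add ¬p1, ¬p3.
    ¬¬(p1 ∨ (¬p2 ∧ p3)): β-rule — branch into p1  //  (¬p2 ∧ p3).
      branch 2.1 (add p1):
        × closes — contains both p1 and ¬p1.
      branch 2.2 (add (¬p2 ∧ p3)):
        (¬p2 ∧ p3): α-rule — add ¬p2, p3.
        × closes — contains both p2 and ¬p2.
5 branches closed, 1 open.
An open branch gives a countermodel: p1=T, p2=T, p3=F, p4=T, p5=F (unmentioned atoms arbitrary); the premises hold there but the conclusion fails.

No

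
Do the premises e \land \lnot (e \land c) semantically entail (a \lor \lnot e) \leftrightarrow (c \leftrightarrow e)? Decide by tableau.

No

Initial set: {T (e \land \lnot (e \land c)); F ((a \lor \lnot e) \leftrightarrow (c \leftrightarrow e))}.
T (e \land \lnot (e \land c)): α-rule — add T e, T \lnot (e \land c).
F ((a \lor \lnot e) \leftrightarrow (c \leftrightarrow e)): β-rule — branch into T (a \lor \lnot e), F (c \leftrightarrow e)  //  F (a \lor \lnot e), T (c \leftrightarrow e).
  branch 1 (add T (a \lor \lnot e), F (c \leftrightarrow e)):
    T \lnot (e \land c): β-rule — branch into F e  //  F c.
      branch 1.1 (add F e):
        × closes — contains both e and \lnot e.
      branch 1.2 (add F c):
        T (a \lor \lnot e): β-rule — branch into T a  //  T \lnot e.
          branch 1.2.1 (add T a):
            F (c \leftrightarrow e): β-rule — branch into T c, F e  //  F c, T e.
              branch 1.2.1.1 (add T c, F e):
                × closes — contains both c and \lnot c.
              branch 1.2.1.2 (add F c, T e):
                ○ open, literals {a=T, c=F, e=T}.
          branch 1.2.2 (add T \lnot e):
            × closes — contains both e and \lnot e.
  branch 2 (add F (a \lor \lnot e), T (c \leftrightarrow e)):
    F (a \lor \lnot e): α-rule — add F a, F \lnot e.
    T \lnot (e \land c): β-rule — branch into F e  //  F c.
      branch 2.1 (add F e):
        × closes — contains both e and \lnot e.
      branch 2.2 (add F c):
        T (c \leftrightarrow e): β-rule — branch into T c, T e  //  F c, F e.
          branch 2.2.1 (add T c, T e):
            × closes — contains both c and \lnot c.
          branch 2.2.2 (add F c, F e):
            × closes — contains both e and \lnot e.
6 branches closed, 1 open.
An open branch gives a countermodel: a=T, c=F, e=T (unmentioned atoms arbitrary); the premises hold there but the conclusion fails.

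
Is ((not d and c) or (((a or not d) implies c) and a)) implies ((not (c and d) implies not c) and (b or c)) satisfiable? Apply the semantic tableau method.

Satisfiable

Initial set: {T (((not d and c) or (((a or not d) implies c) and a)) implies ((not (c and d) implies not c) and (b or c)))}.
T (((not d and c) or (((a or not d) implies c) and a)) implies ((not (c and d) implies not c) and (b or c))): β-rule — branch into F ((not d and c) or (((a or not d) implies c) and a))  //  T ((not (c and d) implies not c) and (b or c)).
  branch 1 (add F ((not d and c) or (((a or not d) implies c) and a))):
    F ((not d and c) or (((a or not d) implies c) and a)): α-rule — add F (not d and c), F (((a or not d) implies c) and a).
    F (not d and c): β-rule — branch into F not d  //  F c.
      branch 1.1 (add F not d):
        F (((a or not d) implies c) and a): β-rule — branch into F ((a or not d) implies c)  //  F a.
          branch 1.1.1 (add F ((a or not d) implies c)):
            F ((a or not d) implies c): α-rule — add T (a or not d), F c.
            T (a or not d): β-rule — branch into T a  //  T not d.
              branch 1.1.1.1 (add T a):
                ○ open, literals {a=T, c=F, d=T}.
              branch 1.1.1.2 (add T not d):
                × closes — contains both d and not d.
          branch 1.1.2 (add F a):
            ○ open, literals {a=F, d=T}.
      branch 1.2 (add F c):
        F (((a or not d) implies c) and a): β-rule — branch into F ((a or not d) implies c)  //  F a.
          branch 1.2.1 (add F ((a or not d) implies c)):
            F ((a or not d) implies c): α-rule — add T (a or not d), F c.
            T (a or not d): β-rule — branch into T a  //  T not d.
              branch 1.2.1.1 (add T a):
                ○ open, literals {a=T, c=F}.
              branch 1.2.1.2 (add T not d):
                ○ open, literals {c=F, d=F}.
          branch 1.2.2 (add F a):
            ○ open, literals {a=F, c=F}.
  branch 2 (add T ((not (c and d) implies not c) and (b or c))):
    T ((not (c and d) implies not c) and (b or c)): α-rule — add T (not (c and d) implies not c), T (b or c).
    T (not (c and d) implies not c): β-rule — branch into F not (c and d)  //  T not c.
      branch 2.1 (add F not (c and d)):
        F not (c and d): α-rule — add T c, T d.
        T (b or c): β-rule — branch into T b  //  T c.
          branch 2.1.1 (add T b):
            ○ open, literals {b=T, c=T, d=T}.
          branch 2.1.2 (add T c):
            ○ open, literals {c=T, d=T}.
      branch 2.2 (add T not c):
        T (b or c): β-rule — branch into T b  //  T c.
          branch 2.2.1 (add T b):
            ○ open, literals {b=T, c=F}.
          branch 2.2.2 (add T c):
            × closes — contains both c and not c.
2 branches closed, 8 open.
An open branch gives a satisfying assignment: a=T, c=F, d=T.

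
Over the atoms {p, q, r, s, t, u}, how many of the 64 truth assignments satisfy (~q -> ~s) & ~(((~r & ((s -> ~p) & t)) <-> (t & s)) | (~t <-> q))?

10

Initial set: {((~q -> ~s) & ~(((~r & ((s -> ~p) & t)) <-> (t & s)) | (~t <-> q)))}.
((~q -> ~s) & ~(((~r & ((s -> ~p) & t)) <-> (t & s)) | (~t <-> q))): α-rule — add (~q -> ~s), ~(((~r & ((s -> ~p) & t)) <-> (t & s)) | (~t <-> q)).
~(((~r & ((s -> ~p) & t)) <-> (t & s)) | (~t <-> q)): α-rule — add ~((~r & ((s -> ~p) & t)) <-> (t & s)), ~(~t <-> q).
(~q -> ~s): β-rule — branch into ~~q  //  ~s.
  branch 1 (add ~~q):
    ~((~r & ((s -> ~p) & t)) <-> (t & s)): β-rule — branch into (~r & ((s -> ~p) & t)), ~(t & s)  //  ~(~r & ((s -> ~p) & t)), (t & s).
      branch 1.1 (add (~r & ((s -> ~p) & t)), ~(t & s)):
        (~r & ((s -> ~p) & t)): α-rule — add ~r, ((s -> ~p) & t).
        ((s -> ~p) & t): α-rule — add (s -> ~p), t.
        ~(~t <-> q): β-rule — branch into ~t, ~q  //  ~~t, q.
          branch 1.1.1 (add ~t, ~q):
            × closes — contains both t and ~t.
          branch 1.1.2 (add ~~t, q):
            ~(t & s): β-rule — branch into ~t  //  ~s.
              branch 1.1.2.1 (add ~t):
                × closes — contains both t and ~t.
              branch 1.1.2.2 (add ~s):
                (s -> ~p): β-rule — branch into ~s  //  ~p.
                  branch 1.1.2.2.1 (add ~s):
                    ○ open, literals {q=T, r=F, s=F, t=T}.
                  branch 1.1.2.2.2 (add ~p):
                    ○ open, literals {p=F, q=T, r=F, s=F, t=T}.
      branch 1.2 (add ~(~r & ((s -> ~p) & t)), (t & s)):
        (t & s): α-rule — add t, s.
        ~(~t <-> q): β-rule — branch into ~t, ~q  //  ~~t, q.
          branch 1.2.1 (add ~t, ~q):
            × closes — contains both t and ~t.
          branch 1.2.2 (add ~~t, q):
            ~(~r & ((s -> ~p) & t)): β-rule — branch into ~~r  //  ~((s -> ~p) & t).
              branch 1.2.2.1 (add ~~r):
                ○ open, literals {q=T, r=T, s=T, t=T}.
              branch 1.2.2.2 (add ~((s -> ~p) & t)):
                ~((s -> ~p) & t): β-rule — branch into ~(s -> ~p)  //  ~t.
                  branch 1.2.2.2.1 (add ~(s -> ~p)):
                    ~(s -> ~p): α-rule — add s, ~~p.
                    ○ open, literals {p=T, q=T, s=T, t=T}.
                  branch 1.2.2.2.2 (add ~t):
                    × closes — contains both t and ~t.
  branch 2 (add ~s):
    ~((~r & ((s -> ~p) & t)) <-> (t & s)): β-rule — branch into (~r & ((s -> ~p) & t)), ~(t & s)  //  ~(~r & ((s -> ~p) & t)), (t & s).
      branch 2.1 (add (~r & ((s -> ~p) & t)), ~(t & s)):
        (~r & ((s -> ~p) & t)): α-rule — add ~r, ((s -> ~p) & t).
        ((s -> ~p) & t): α-rule — add (s -> ~p), t.
        ~(~t <-> q): β-rule — branch into ~t, ~q  //  ~~t, q.
          branch 2.1.1 (add ~t, ~q):
            × closes — contains both t and ~t.
          branch 2.1.2 (add ~~t, q):
            ~(t & s): β-rule — branch into ~t  //  ~s.
              branch 2.1.2.1 (add ~t):
                × closes — contains both t and ~t.
              branch 2.1.2.2 (add ~s):
                (s -> ~p): β-rule — branch into ~s  //  ~p.
                  branch 2.1.2.2.1 (add ~s):
                    ○ open, literals {q=T, r=F, s=F, t=T}.
                  branch 2.1.2.2.2 (add ~p):
                    ○ open, literals {p=F, q=T, r=F, s=F, t=T}.
      branch 2.2 (add ~(~r & ((s -> ~p) & t)), (t & s)):
        (t & s): α-rule — add t, s.
        × closes — contains both s and ~s.
7 branches closed, 6 open.
Each open branch fixes some atoms; the unmentioned ones are free. Counting distinct full assignments: branch {q=T, r=F, s=F, t=T} (p, u) contributes 4 new; branch {p=F, q=T, r=F, s=F, t=T} (u) contributes 0 new; branch {q=T, r=T, s=T, t=T} (p, u) contributes 4 new; branch {p=T, q=T, s=T, t=T} (r, u) contributes 2 new; branch {q=T, r=F, s=F, t=T} (p, u) contributes 0 new; branch {p=F, q=T, r=F, s=F, t=T} (u) contributes 0 new. Total: 10.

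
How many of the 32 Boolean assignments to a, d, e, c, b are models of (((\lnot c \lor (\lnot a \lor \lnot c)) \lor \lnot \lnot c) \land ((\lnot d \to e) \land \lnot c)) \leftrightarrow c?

4

Initial set: {T ((((\lnot c \lor (\lnot a \lor \lnot c)) \lor \lnot \lnot c) \land ((\lnot d \to e) \land \lnot c)) \leftrightarrow c)}.
T ((((\lnot c \lor (\lnot a \lor \lnot c)) \lor \lnot \lnot c) \land ((\lnot d \to e) \land \lnot c)) \leftrightarrow c): β-rule — branch into T (((\lnot c \lor (\lnot a \lor \lnot c)) \lor \lnot \lnot c) \land ((\lnot d \to e) \land \lnot c)), T c  //  F (((\lnot c \lor (\lnot a \lor \lnot c)) \lor \lnot \lnot c) \land ((\lnot d \to e) \land \lnot c)), F c.
  branch 1 (add T (((\lnot c \lor (\lnot a \lor \lnot c)) \lor \lnot \lnot c) \land ((\lnot d \to e) \land \lnot c)), T c):
    T (((\lnot c \lor (\lnot a \lor \lnot c)) \lor \lnot \lnot c) \land ((\lnot d \to e) \land \lnot c)): α-rule — add T ((\lnot c \lor (\lnot a \lor \lnot c)) \lor \lnot \lnot c), T ((\lnot d \to e) \land \lnot c).
    T ((\lnot d \to e) \land \lnot c): α-rule — add T (\lnot d \to e), T \lnot c.
    × closes — contains both c and \lnot c.
  branch 2 (add F (((\lnot c \lor (\lnot a \lor \lnot c)) \lor \lnot \lnot c) \land ((\lnot d \to e) \land \lnot c)), F c):
    F (((\lnot c \lor (\lnot a \lor \lnot c)) \lor \lnot \lnot c) \land ((\lnot d \to e) \land \lnot c)): β-rule — branch into F ((\lnot c \lor (\lnot a \lor \lnot c)) \lor \lnot \lnot c)  //  F ((\lnot d \to e) \land \lnot c).
      branch 2.1 (add F ((\lnot c \lor (\lnot a \lor \lnot c)) \lor \lnot \lnot c)):
        F ((\lnot c \lor (\lnot a \lor \lnot c)) \lor \lnot \lnot c): α-rule — add F (\lnot c \lor (\lnot a \lor \lnot c)), F \lnot \lnot c.
        F (\lnot c \lor (\lnot a \lor \lnot c)): α-rule — add F \lnot c, F (\lnot a \lor \lnot c).
        × closes — contains both c and \lnot c.
      branch 2.2 (add F ((\lnot d \to e) \land \lnot c)):
        F ((\lnot d \to e) \land \lnot c): β-rule — branch into F (\lnot d \to e)  //  F \lnot c.
          branch 2.2.1 (add F (\lnot d \to e)):
            F (\lnot d \to e): α-rule — add T \lnot d, F e.
            ○ open, literals {c=F, d=F, e=F}.
          branch 2.2.2 (add F \lnot c):
            × closes — contains both c and \lnot c.
3 branches closed, 1 open.
Each open branch fixes some atoms; the unmentioned ones are free. Counting distinct full assignments: branch {c=F, d=F, e=F} (a, b) contributes 4 new. Total: 4.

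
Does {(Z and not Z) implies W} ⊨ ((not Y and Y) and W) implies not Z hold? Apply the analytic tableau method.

Yes

Initial set: {((Z and not Z) implies W); not (((not Y and Y) and W) implies not Z)}.
not (((not Y and Y) and W) implies not Z): α-rule — add ((not Y and Y) and W), not not Z.
((not Y and Y) and W): α-rule — add (not Y and Y), W.
(not Y and Y): α-rule — add not Y, Y.
× closes — contains both Y and not Y.
All 1 branch closes.
Every branch closed, so the premises entail the conclusion.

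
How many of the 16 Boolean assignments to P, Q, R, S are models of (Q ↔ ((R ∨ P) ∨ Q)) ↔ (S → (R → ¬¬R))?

10

Initial set: {((Q ↔ ((R ∨ P) ∨ Q)) ↔ (S → (R → ¬¬R)))}.
((Q ↔ ((R ∨ P) ∨ Q)) ↔ (S → (R → ¬¬R))): β-rule — branch into (Q ↔ ((R ∨ P) ∨ Q)), (S → (R → ¬¬R))  //  ¬(Q ↔ ((R ∨ P) ∨ Q)), ¬(S → (R → ¬¬R)).
  branch 1 (add (Q ↔ ((R ∨ P) ∨ Q)), (S → (R → ¬¬R))):
    (Q ↔ ((R ∨ P) ∨ Q)): β-rule — branch into Q, ((R ∨ P) ∨ Q)  //  ¬Q, ¬((R ∨ P) ∨ Q).
      branch 1.1 (add Q, ((R ∨ P) ∨ Q)):
        (S → (R → ¬¬R)): β-rule — branch into ¬S  //  (R → ¬¬R).
          branch 1.1.1 (add ¬S):
            ((R ∨ P) ∨ Q): β-rule — branch into (R ∨ P)  //  Q.
              branch 1.1.1.1 (add (R ∨ P)):
                (R ∨ P): β-rule — branch into R  //  P.
                  branch 1.1.1.1.1 (add R):
                    ○ open, literals {Q=T, R=T, S=F}.
                  branch 1.1.1.1.2 (add P):
                    ○ open, literals {P=T, Q=T, S=F}.
              branch 1.1.1.2 (add Q):
                ○ open, literals {Q=T, S=F}.
          branch 1.1.2 (add (R → ¬¬R)):
            ((R ∨ P) ∨ Q): β-rule — branch into (R ∨ P)  //  Q.
              branch 1.1.2.1 (add (R ∨ P)):
                (R → ¬¬R): β-rule — branch into ¬R  //  ¬¬R.
                  branch 1.1.2.1.1 (add ¬R):
                    (R ∨ P): β-rule — branch into R  //  P.
                      branch 1.1.2.1.1.1 (add R):
                        × closes — contains both R and ¬R.
                      branch 1.1.2.1.1.2 (add P):
                        ○ open, literals {P=T, Q=T, R=F}.
                  branch 1.1.2.1.2 (add ¬¬R):
                    ¬¬R: drop double negation, giving R.
                    (R ∨ P): β-rule — branch into R  //  P.
                      branch 1.1.2.1.2.1 (add R):
                        ○ open, literals {Q=T, R=T}.
                      branch 1.1.2.1.2.2 (add P):
                        ○ open, literals {P=T, Q=T, R=T}.
              branch 1.1.2.2 (add Q):
                (R → ¬¬R): β-rule — branch into ¬R  //  ¬¬R.
                  branch 1.1.2.2.1 (add ¬R):
                    ○ open, literals {Q=T, R=F}.
                  branch 1.1.2.2.2 (add ¬¬R):
                    ¬¬R: drop double negation, giving R.
                    ○ open, literals {Q=T, R=T}.
      branch 1.2 (add ¬Q, ¬((R ∨ P) ∨ Q)):
        ¬((R ∨ P) ∨ Q): α-rule — add ¬(R ∨ P), ¬Q.
        ¬(R ∨ P): α-rule — add ¬R, ¬P.
        (S → (R → ¬¬R)): β-rule — branch into ¬S  //  (R → ¬¬R).
          branch 1.2.1 (add ¬S):
            ○ open, literals {P=F, Q=F, R=F, S=F}.
          branch 1.2.2 (add (R → ¬¬R)):
            (R → ¬¬R): β-rule — branch into ¬R  //  ¬¬R.
              branch 1.2.2.1 (add ¬R):
                ○ open, literals {P=F, Q=F, R=F}.
              branch 1.2.2.2 (add ¬¬R):
                ¬¬R: drop double negation, giving R.
                × closes — contains both R and ¬R.
  branch 2 (add ¬(Q ↔ ((R ∨ P) ∨ Q)), ¬(S → (R → ¬¬R))):
    ¬(S → (R → ¬¬R)): α-rule — add S, ¬(R → ¬¬R).
    ¬(R → ¬¬R): α-rule — add R, ¬¬¬R.
    ¬¬¬R: drop double negation, giving ¬R.
    × closes — contains both R and ¬R.
3 branches closed, 10 open.
Each open branch fixes some atoms; the unmentioned ones are free. Counting distinct full assignments: branch {Q=T, R=T, S=F} (P) contributes 2 new; branch {P=T, Q=T, S=F} (R) contributes 1 new; branch {Q=T, S=F} (P, R) contributes 1 new; branch {P=T, Q=T, R=F} (S) contributes 1 new; branch {Q=T, R=T} (P, S) contributes 2 new; branch {P=T, Q=T, R=T} (S) contributes 0 new; branch {Q=T, R=F} (P, S) contributes 1 new; branch {Q=T, R=T} (P, S) contributes 0 new; branch {P=F, Q=F, R=F, S=F} (none free) contributes 1 new; branch {P=F, Q=F, R=F} (S) contributes 1 new. Total: 10.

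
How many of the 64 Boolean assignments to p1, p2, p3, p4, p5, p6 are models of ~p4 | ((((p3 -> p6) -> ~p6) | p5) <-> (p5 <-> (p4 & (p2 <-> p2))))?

56

Initial set: {T (~p4 | ((((p3 -> p6) -> ~p6) | p5) <-> (p5 <-> (p4 & (p2 <-> p2)))))}.
T (~p4 | ((((p3 -> p6) -> ~p6) | p5) <-> (p5 <-> (p4 & (p2 <-> p2))))): β-rule — branch into T ~p4  //  T ((((p3 -> p6) -> ~p6) | p5) <-> (p5 <-> (p4 & (p2 <-> p2)))).
  branch 1 (add T ~p4):
    ○ open, literals {p4=0}.
  branch 2 (add T ((((p3 -> p6) -> ~p6) | p5) <-> (p5 <-> (p4 & (p2 <-> p2))))):
    T ((((p3 -> p6) -> ~p6) | p5) <-> (p5 <-> (p4 & (p2 <-> p2)))): β-rule — branch into T (((p3 -> p6) -> ~p6) | p5), T (p5 <-> (p4 & (p2 <-> p2)))  //  F (((p3 -> p6) -> ~p6) | p5), F (p5 <-> (p4 & (p2 <-> p2))).
      branch 2.1 (add T (((p3 -> p6) -> ~p6) | p5), T (p5 <-> (p4 & (p2 <-> p2)))):
        T (((p3 -> p6) -> ~p6) | p5): β-rule — branch into T ((p3 -> p6) -> ~p6)  //  T p5.
          branch 2.1.1 (add T ((p3 -> p6) -> ~p6)):
            T (p5 <-> (p4 & (p2 <-> p2))): β-rule — branch into T p5, T (p4 & (p2 <-> p2))  //  F p5, F (p4 & (p2 <-> p2)).
              branch 2.1.1.1 (add T p5, T (p4 & (p2 <-> p2))):
                T (p4 & (p2 <-> p2)): α-rule — add T p4, T (p2 <-> p2).
                T ((p3 -> p6) -> ~p6): β-rule — branch into F (p3 -> p6)  //  T ~p6.
                  branch 2.1.1.1.1 (add F (p3 -> p6)):
                    F (p3 -> p6): α-rule — add T p3, F p6.
                    T (p2 <-> p2): β-rule — branch into T p2, T p2  //  F p2, F p2.
                      branch 2.1.1.1.1.1 (add T p2, T p2):
                        ○ open, literals {p2=1, p3=1, p4=1, p5=1, p6=0}.
                      branch 2.1.1.1.1.2 (add F p2, F p2):
                        ○ open, literals {p2=0, p3=1, p4=1, p5=1, p6=0}.
                  branch 2.1.1.1.2 (add T ~p6):
                    T (p2 <-> p2): β-rule — branch into T p2, T p2  //  F p2, F p2.
                      branch 2.1.1.1.2.1 (add T p2, T p2):
                        ○ open, literals {p2=1, p4=1, p5=1, p6=0}.
                      branch 2.1.1.1.2.2 (add F p2, F p2):
                        ○ open, literals {p2=0, p4=1, p5=1, p6=0}.
              branch 2.1.1.2 (add F p5, F (p4 & (p2 <-> p2))):
                T ((p3 -> p6) -> ~p6): β-rule — branch into F (p3 -> p6)  //  T ~p6.
                  branch 2.1.1.2.1 (add F (p3 -> p6)):
                    F (p3 -> p6): α-rule — add T p3, F p6.
                    F (p4 & (p2 <-> p2)): β-rule — branch into F p4  //  F (p2 <-> p2).
                      branch 2.1.1.2.1.1 (add F p4):
                        ○ open, literals {p3=1, p4=0, p5=0, p6=0}.
                      branch 2.1.1.2.1.2 (add F (p2 <-> p2)):
                        F (p2 <-> p2): β-rule — branch into T p2, F p2  //  F p2, T p2.
                          branch 2.1.1.2.1.2.1 (add T p2, F p2):
                            × closes — contains both p2 and ~p2.
                          branch 2.1.1.2.1.2.2 (add F p2, T p2):
                            × closes — contains both p2 and ~p2.
                  branch 2.1.1.2.2 (add T ~p6):
                    F (p4 & (p2 <-> p2)): β-rule — branch into F p4  //  F (p2 <-> p2).
                      branch 2.1.1.2.2.1 (add F p4):
                        ○ open, literals {p4=0, p5=0, p6=0}.
                      branch 2.1.1.2.2.2 (add F (p2 <-> p2)):
                        F (p2 <-> p2): β-rule — branch into T p2, F p2  //  F p2, T p2.
                          branch 2.1.1.2.2.2.1 (add T p2, F p2):
                            × closes — contains both p2 and ~p2.
                          branch 2.1.1.2.2.2.2 (add F p2, T p2):
                            × closes — contains both p2 and ~p2.
          branch 2.1.2 (add T p5):
            T (p5 <-> (p4 & (p2 <-> p2))): β-rule — branch into T p5, T (p4 & (p2 <-> p2))  //  F p5, F (p4 & (p2 <-> p2)).
              branch 2.1.2.1 (add T p5, T (p4 & (p2 <-> p2))):
                T (p4 & (p2 <-> p2)): α-rule — add T p4, T (p2 <-> p2).
                T (p2 <-> p2): β-rule — branch into T p2, T p2  //  F p2, F p2.
                  branch 2.1.2.1.1 (add T p2, T p2):
                    ○ open, literals {p2=1, p4=1, p5=1}.
                  branch 2.1.2.1.2 (add F p2, F p2):
                    ○ open, literals {p2=0, p4=1, p5=1}.
              branch 2.1.2.2 (add F p5, F (p4 & (p2 <-> p2))):
                × closes — contains both p5 and ~p5.
      branch 2.2 (add F (((p3 -> p6) -> ~p6) | p5), F (p5 <-> (p4 & (p2 <-> p2)))):
        F (((p3 -> p6) -> ~p6) | p5): α-rule — add F ((p3 -> p6) -> ~p6), F p5.
        F ((p3 -> p6) -> ~p6): α-rule — add T (p3 -> p6), F ~p6.
        F (p5 <-> (p4 & (p2 <-> p2))): β-rule — branch into T p5, F (p4 & (p2 <-> p2))  //  F p5, T (p4 & (p2 <-> p2)).
          branch 2.2.1 (add T p5, F (p4 & (p2 <-> p2))):
            × closes — contains both p5 and ~p5.
          branch 2.2.2 (add F p5, T (p4 & (p2 <-> p2))):
            T (p4 & (p2 <-> p2)): α-rule — add T p4, T (p2 <-> p2).
            T (p3 -> p6): β-rule — branch into F p3  //  T p6.
              branch 2.2.2.1 (add F p3):
                T (p2 <-> p2): β-rule — branch into T p2, T p2  //  F p2, F p2.
                  branch 2.2.2.1.1 (add T p2, T p2):
                    ○ open, literals {p2=1, p3=0, p4=1, p5=0, p6=1}.
                  branch 2.2.2.1.2 (add F p2, F p2):
                    ○ open, literals {p2=0, p3=0, p4=1, p5=0, p6=1}.
              branch 2.2.2.2 (add T p6):
                T (p2 <-> p2): β-rule — branch into T p2, T p2  //  F p2, F p2.
                  branch 2.2.2.2.1 (add T p2, T p2):
                    ○ open, literals {p2=1, p4=1, p5=0, p6=1}.
                  branch 2.2.2.2.2 (add F p2, F p2):
                    ○ open, literals {p2=0, p4=1, p5=0, p6=1}.
6 branches closed, 13 open.
Each open branch fixes some atoms; the unmentioned ones are free. Counting distinct full assignments: branch {p4=0} (p1, p2, p3, p5, p6) contributes 32 new; branch {p2=1, p3=1, p4=1, p5=1, p6=0} (p1) contributes 2 new; branch {p2=0, p3=1, p4=1, p5=1, p6=0} (p1) contributes 2 new; branch {p2=1, p4=1, p5=1, p6=0} (p1, p3) contributes 2 new; branch {p2=0, p4=1, p5=1, p6=0} (p1, p3) contributes 2 new; branch {p3=1, p4=0, p5=0, p6=0} (p1, p2) contributes 0 new; branch {p4=0, p5=0, p6=0} (p1, p2, p3) contributes 0 new; branch {p2=1, p4=1, p5=1} (p1, p3, p6) contributes 4 new; branch {p2=0, p4=1, p5=1} (p1, p3, p6) contributes 4 new; branch {p2=1, p3=0, p4=1, p5=0, p6=1} (p1) contributes 2 new; branch {p2=0, p3=0, p4=1, p5=0, p6=1} (p1) contributes 2 new; branch {p2=1, p4=1, p5=0, p6=1} (p1, p3) contributes 2 new; branch {p2=0, p4=1, p5=0, p6=1} (p1, p3) contributes 2 new. Total: 56.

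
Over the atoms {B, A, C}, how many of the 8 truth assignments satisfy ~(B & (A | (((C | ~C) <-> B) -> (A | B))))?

4

Initial set: {~(B & (A | (((C | ~C) <-> B) -> (A | B))))}.
~(B & (A | (((C | ~C) <-> B) -> (A | B)))): β-rule — branch into ~B  //  ~(A | (((C | ~C) <-> B) -> (A | B))).
  branch 1 (add ~B):
    ○ open, literals {B=0}.
  branch 2 (add ~(A | (((C | ~C) <-> B) -> (A | B)))):
    ~(A | (((C | ~C) <-> B) -> (A | B))): α-rule — add ~A, ~(((C | ~C) <-> B) -> (A | B)).
    ~(((C | ~C) <-> B) -> (A | B)): α-rule — add ((C | ~C) <-> B), ~(A | B).
    ~(A | B): α-rule — add ~A, ~B.
    ((C | ~C) <-> B): β-rule — branch into (C | ~C), B  //  ~(C | ~C), ~B.
      branch 2.1 (add (C | ~C), B):
        × closes — contains both B and ~B.
      branch 2.2 (add ~(C | ~C), ~B):
        ~(C | ~C): α-rule — add ~C, ~~C.
        × closes — contains both C and ~C.
2 branches closed, 1 open.
Each open branch fixes some atoms; the unmentioned ones are free. Counting distinct full assignments: branch {B=0} (A, C) contributes 4 new. Total: 4.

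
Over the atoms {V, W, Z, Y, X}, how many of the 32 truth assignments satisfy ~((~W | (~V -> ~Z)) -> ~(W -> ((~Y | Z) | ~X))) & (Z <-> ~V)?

Initial set: {(~((~W | (~V -> ~Z)) -> ~(W -> ((~Y | Z) | ~X))) & (Z <-> ~V))}.
(~((~W | (~V -> ~Z)) -> ~(W -> ((~Y | Z) | ~X))) & (Z <-> ~V)): α-rule — add ~((~W | (~V -> ~Z)) -> ~(W -> ((~Y | Z) | ~X))), (Z <-> ~V).
~((~W | (~V -> ~Z)) -> ~(W -> ((~Y | Z) | ~X))): α-rule — add (~W | (~V -> ~Z)), ~~(W -> ((~Y | Z) | ~X)).
(Z <-> ~V): β-rule — branch into Z, ~V  //  ~Z, ~~V.
  branch 1 (add Z, ~V):
    (~W | (~V -> ~Z)): β-rule — branch into ~W  //  (~V -> ~Z).
      branch 1.1 (add ~W):
        ~~(W -> ((~Y | Z) | ~X)): β-rule — branch into ~W  //  ((~Y | Z) | ~X).
          branch 1.1.1 (add ~W):
            ○ open, literals {V=F, W=F, Z=T}.
          branch 1.1.2 (add ((~Y | Z) | ~X)):
            ((~Y | Z) | ~X): β-rule — branch into (~Y | Z)  //  ~X.
              branch 1.1.2.1 (add (~Y | Z)):
                (~Y | Z): β-rule — branch into ~Y  //  Z.
                  branch 1.1.2.1.1 (add ~Y):
                    ○ open, literals {V=F, W=F, Y=F, Z=T}.
                  branch 1.1.2.1.2 (add Z):
                    ○ open, literals {V=F, W=F, Z=T}.
              branch 1.1.2.2 (add ~X):
                ○ open, literals {V=F, W=F, X=F, Z=T}.
      branch 1.2 (add (~V -> ~Z)):
        ~~(W -> ((~Y | Z) | ~X)): β-rule — branch into ~W  //  ((~Y | Z) | ~X).
          branch 1.2.1 (add ~W):
            (~V -> ~Z): β-rule — branch into ~~V  //  ~Z.
              branch 1.2.1.1 (add ~~V):
                × closes — contains both V and ~V.
              branch 1.2.1.2 (add ~Z):
                × closes — contains both Z and ~Z.
          branch 1.2.2 (add ((~Y | Z) | ~X)):
            (~V -> ~Z): β-rule — branch into ~~V  //  ~Z.
              branch 1.2.2.1 (add ~~V):
                × closes — contains both V and ~V.
              branch 1.2.2.2 (add ~Z):
                × closes — contains both Z and ~Z.
  branch 2 (add ~Z, ~~V):
    (~W | (~V -> ~Z)): β-rule — branch into ~W  //  (~V -> ~Z).
      branch 2.1 (add ~W):
        ~~(W -> ((~Y | Z) | ~X)): β-rule — branch into ~W  //  ((~Y | Z) | ~X).
          branch 2.1.1 (add ~W):
            ○ open, literals {V=T, W=F, Z=F}.
          branch 2.1.2 (add ((~Y | Z) | ~X)):
            ((~Y | Z) | ~X): β-rule — branch into (~Y | Z)  //  ~X.
              branch 2.1.2.1 (add (~Y | Z)):
                (~Y | Z): β-rule — branch into ~Y  //  Z.
                  branch 2.1.2.1.1 (add ~Y):
                    ○ open, literals {V=T, W=F, Y=F, Z=F}.
                  branch 2.1.2.1.2 (add Z):
                    × closes — contains both Z and ~Z.
              branch 2.1.2.2 (add ~X):
                ○ open, literals {V=T, W=F, X=F, Z=F}.
      branch 2.2 (add (~V -> ~Z)):
        ~~(W -> ((~Y | Z) | ~X)): β-rule — branch into ~W  //  ((~Y | Z) | ~X).
          branch 2.2.1 (add ~W):
            (~V -> ~Z): β-rule — branch into ~~V  //  ~Z.
              branch 2.2.1.1 (add ~~V):
                ○ open, literals {V=T, W=F, Z=F}.
              branch 2.2.1.2 (add ~Z):
                ○ open, literals {V=T, W=F, Z=F}.
          branch 2.2.2 (add ((~Y | Z) | ~X)):
            (~V -> ~Z): β-rule — branch into ~~V  //  ~Z.
              branch 2.2.2.1 (add ~~V):
                ((~Y | Z) | ~X): β-rule — branch into (~Y | Z)  //  ~X.
                  branch 2.2.2.1.1 (add (~Y | Z)):
                    (~Y | Z): β-rule — branch into ~Y  //  Z.
                      branch 2.2.2.1.1.1 (add ~Y):
                        ○ open, literals {V=T, Y=F, Z=F}.
                      branch 2.2.2.1.1.2 (add Z):
                        × closes — contains both Z and ~Z.
                  branch 2.2.2.1.2 (add ~X):
                    ○ open, literals {V=T, X=F, Z=F}.
              branch 2.2.2.2 (add ~Z):
                ((~Y | Z) | ~X): β-rule — branch into (~Y | Z)  //  ~X.
                  branch 2.2.2.2.1 (add (~Y | Z)):
                    (~Y | Z): β-rule — branch into ~Y  //  Z.
                      branch 2.2.2.2.1.1 (add ~Y):
                        ○ open, literals {V=T, Y=F, Z=F}.
                      branch 2.2.2.2.1.2 (add Z):
                        × closes — contains both Z and ~Z.
                  branch 2.2.2.2.2 (add ~X):
                    ○ open, literals {V=T, X=F, Z=F}.
7 branches closed, 13 open.
Each open branch fixes some atoms; the unmentioned ones are free. Counting distinct full assignments: branch {V=F, W=F, Z=T} (Y, X) contributes 4 new; branch {V=F, W=F, Y=F, Z=T} (X) contributes 0 new; branch {V=F, W=F, Z=T} (Y, X) contributes 0 new; branch {V=F, W=F, X=F, Z=T} (Y) contributes 0 new; branch {V=T, W=F, Z=F} (Y, X) contributes 4 new; branch {V=T, W=F, Y=F, Z=F} (X) contributes 0 new; branch {V=T, W=F, X=F, Z=F} (Y) contributes 0 new; branch {V=T, W=F, Z=F} (Y, X) contributes 0 new; branch {V=T, W=F, Z=F} (Y, X) contributes 0 new; branch {V=T, Y=F, Z=F} (W, X) contributes 2 new; branch {V=T, X=F, Z=F} (W, Y) contributes 1 new; branch {V=T, Y=F, Z=F} (W, X) contributes 0 new; branch {V=T, X=F, Z=F} (W, Y) contributes 0 new. Total: 11.

11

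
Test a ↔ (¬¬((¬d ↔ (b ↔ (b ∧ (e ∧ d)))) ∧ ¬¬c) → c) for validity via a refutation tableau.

Not valid

Assume the negation and expand:
Initial set: {¬(a ↔ (¬¬((¬d ↔ (b ↔ (b ∧ (e ∧ d)))) ∧ ¬¬c) → c))}.
¬(a ↔ (¬¬((¬d ↔ (b ↔ (b ∧ (e ∧ d)))) ∧ ¬¬c) → c)): β-rule — branch into a, ¬(¬¬((¬d ↔ (b ↔ (b ∧ (e ∧ d)))) ∧ ¬¬c) → c)  //  ¬a, (¬¬((¬d ↔ (b ↔ (b ∧ (e ∧ d)))) ∧ ¬¬c) → c).
  branch 1 (add a, ¬(¬¬((¬d ↔ (b ↔ (b ∧ (e ∧ d)))) ∧ ¬¬c) → c)):
    ¬(¬¬((¬d ↔ (b ↔ (b ∧ (e ∧ d)))) ∧ ¬¬c) → c): α-rule — add ¬¬((¬d ↔ (b ↔ (b ∧ (e ∧ d)))) ∧ ¬¬c), ¬c.
    ¬¬((¬d ↔ (b ↔ (b ∧ (e ∧ d)))) ∧ ¬¬c): drop double negation, giving ((¬d ↔ (b ↔ (b ∧ (e ∧ d)))) ∧ ¬¬c).
    ((¬d ↔ (b ↔ (b ∧ (e ∧ d)))) ∧ ¬¬c): α-rule — add (¬d ↔ (b ↔ (b ∧ (e ∧ d)))), ¬¬c.
    ¬¬c: drop double negation, giving c.
    × closes — contains both c and ¬c.
  branch 2 (add ¬a, (¬¬((¬d ↔ (b ↔ (b ∧ (e ∧ d)))) ∧ ¬¬c) → c)):
    (¬¬((¬d ↔ (b ↔ (b ∧ (e ∧ d)))) ∧ ¬¬c) → c): β-rule — branch into ¬¬¬((¬d ↔ (b ↔ (b ∧ (e ∧ d)))) ∧ ¬¬c)  //  c.
      branch 2.1 (add ¬¬¬((¬d ↔ (b ↔ (b ∧ (e ∧ d)))) ∧ ¬¬c)):
        ¬¬¬((¬d ↔ (b ↔ (b ∧ (e ∧ d)))) ∧ ¬¬c): drop double negation, giving ¬((¬d ↔ (b ↔ (b ∧ (e ∧ d)))) ∧ ¬¬c).
        ¬((¬d ↔ (b ↔ (b ∧ (e ∧ d)))) ∧ ¬¬c): β-rule — branch into ¬(¬d ↔ (b ↔ (b ∧ (e ∧ d))))  //  ¬¬¬c.
          branch 2.1.1 (add ¬(¬d ↔ (b ↔ (b ∧ (e ∧ d))))):
            ¬(¬d ↔ (b ↔ (b ∧ (e ∧ d)))): β-rule — branch into ¬d, ¬(b ↔ (b ∧ (e ∧ d)))  //  ¬¬d, (b ↔ (b ∧ (e ∧ d))).
              branch 2.1.1.1 (add ¬d, ¬(b ↔ (b ∧ (e ∧ d)))):
                ¬(b ↔ (b ∧ (e ∧ d))): β-rule — branch into b, ¬(b ∧ (e ∧ d))  //  ¬b, (b ∧ (e ∧ d)).
                  branch 2.1.1.1.1 (add b, ¬(b ∧ (e ∧ d))):
                    ¬(b ∧ (e ∧ d)): β-rule — branch into ¬b  //  ¬(e ∧ d).
                      branch 2.1.1.1.1.1 (add ¬b):
                        × closes — contains both b and ¬b.
                      branch 2.1.1.1.1.2 (add ¬(e ∧ d)):
                        ¬(e ∧ d): β-rule — branch into ¬e  //  ¬d.
                          branch 2.1.1.1.1.2.1 (add ¬e):
                            ○ open, literals {a=false, b=true, d=false, e=false}.
                          branch 2.1.1.1.1.2.2 (add ¬d):
                            ○ open, literals {a=false, b=true, d=false}.
                  branch 2.1.1.1.2 (add ¬b, (b ∧ (e ∧ d))):
                    (b ∧ (e ∧ d)): α-rule — add b, (e ∧ d).
                    × closes — contains both b and ¬b.
              branch 2.1.1.2 (add ¬¬d, (b ↔ (b ∧ (e ∧ d)))):
                (b ↔ (b ∧ (e ∧ d))): β-rule — branch into b, (b ∧ (e ∧ d))  //  ¬b, ¬(b ∧ (e ∧ d)).
                  branch 2.1.1.2.1 (add b, (b ∧ (e ∧ d))):
                    (b ∧ (e ∧ d)): α-rule — add b, (e ∧ d).
                    (e ∧ d): α-rule — add e, d.
                    ○ open, literals {a=false, b=true, d=true, e=true}.
                  branch 2.1.1.2.2 (add ¬b, ¬(b ∧ (e ∧ d))):
                    ¬(b ∧ (e ∧ d)): β-rule — branch into ¬b  //  ¬(e ∧ d).
                      branch 2.1.1.2.2.1 (add ¬b):
                        ○ open, literals {a=false, b=false, d=true}.
                      branch 2.1.1.2.2.2 (add ¬(e ∧ d)):
                        ¬(e ∧ d): β-rule — branch into ¬e  //  ¬d.
                          branch 2.1.1.2.2.2.1 (add ¬e):
                            ○ open, literals {a=false, b=false, d=true, e=false}.
                          branch 2.1.1.2.2.2.2 (add ¬d):
                            × closes — contains both d and ¬d.
          branch 2.1.2 (add ¬¬¬c):
            ¬¬¬c: drop double negation, giving ¬c.
            ○ open, literals {a=false, c=false}.
      branch 2.2 (add c):
        ○ open, literals {a=false, c=true}.
4 branches closed, 7 open.
An open branch gives a countermodel: a=false, b=true, d=false, e=false (unmentioned atoms arbitrary); under it the original formula is false.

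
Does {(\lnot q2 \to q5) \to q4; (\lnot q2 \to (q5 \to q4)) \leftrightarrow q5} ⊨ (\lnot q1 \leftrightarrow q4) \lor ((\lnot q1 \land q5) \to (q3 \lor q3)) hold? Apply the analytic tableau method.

Yes

Initial set: {((\lnot q2 \to q5) \to q4); ((\lnot q2 \to (q5 \to q4)) \leftrightarrow q5); \lnot ((\lnot q1 \leftrightarrow q4) \lor ((\lnot q1 \land q5) \to (q3 \lor q3)))}.
\lnot ((\lnot q1 \leftrightarrow q4) \lor ((\lnot q1 \land q5) \to (q3 \lor q3))): α-rule — add \lnot (\lnot q1 \leftrightarrow q4), \lnot ((\lnot q1 \land q5) \to (q3 \lor q3)).
\lnot ((\lnot q1 \land q5) \to (q3 \lor q3)): α-rule — add (\lnot q1 \land q5), \lnot (q3 \lor q3).
(\lnot q1 \land q5): α-rule — add \lnot q1, q5.
\lnot (q3 \lor q3): α-rule — add \lnot q3, \lnot q3.
((\lnot q2 \to q5) \to q4): β-rule — branch into \lnot (\lnot q2 \to q5)  //  q4.
  branch 1 (add \lnot (\lnot q2 \to q5)):
    \lnot (\lnot q2 \to q5): α-rule — add \lnot q2, \lnot q5.
    × closes — contains both q5 and \lnot q5.
  branch 2 (add q4):
    ((\lnot q2 \to (q5 \to q4)) \leftrightarrow q5): β-rule — branch into (\lnot q2 \to (q5 \to q4)), q5  //  \lnot (\lnot q2 \to (q5 \to q4)), \lnot q5.
      branch 2.1 (add (\lnot q2 \to (q5 \to q4)), q5):
        \lnot (\lnot q1 \leftrightarrow q4): β-rule — branch into \lnot q1, \lnot q4  //  \lnot \lnot q1, q4.
          branch 2.1.1 (add \lnot q1, \lnot q4):
            × closes — contains both q4 and \lnot q4.
          branch 2.1.2 (add \lnot \lnot q1, q4):
            × closes — contains both q1 and \lnot q1.
      branch 2.2 (add \lnot (\lnot q2 \to (q5 \to q4)), \lnot q5):
        × closes — contains both q5 and \lnot q5.
All 4 branches close.
Every branch closed, so the premises entail the conclusion.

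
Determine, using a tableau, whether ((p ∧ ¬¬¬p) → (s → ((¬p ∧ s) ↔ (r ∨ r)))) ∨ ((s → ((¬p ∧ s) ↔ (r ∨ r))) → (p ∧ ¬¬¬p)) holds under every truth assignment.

Valid

Assume the negation and expand:
Initial set: {¬(((p ∧ ¬¬¬p) → (s → ((¬p ∧ s) ↔ (r ∨ r)))) ∨ ((s → ((¬p ∧ s) ↔ (r ∨ r))) → (p ∧ ¬¬¬p)))}.
¬(((p ∧ ¬¬¬p) → (s → ((¬p ∧ s) ↔ (r ∨ r)))) ∨ ((s → ((¬p ∧ s) ↔ (r ∨ r))) → (p ∧ ¬¬¬p))): α-rule — add ¬((p ∧ ¬¬¬p) → (s → ((¬p ∧ s) ↔ (r ∨ r)))), ¬((s → ((¬p ∧ s) ↔ (r ∨ r))) → (p ∧ ¬¬¬p)).
¬((p ∧ ¬¬¬p) → (s → ((¬p ∧ s) ↔ (r ∨ r)))): α-rule — add (p ∧ ¬¬¬p), ¬(s → ((¬p ∧ s) ↔ (r ∨ r))).
¬((s → ((¬p ∧ s) ↔ (r ∨ r))) → (p ∧ ¬¬¬p)): α-rule — add (s → ((¬p ∧ s) ↔ (r ∨ r))), ¬(p ∧ ¬¬¬p).
(p ∧ ¬¬¬p): α-rule — add p, ¬¬¬p.
¬(s → ((¬p ∧ s) ↔ (r ∨ r))): α-rule — add s, ¬((¬p ∧ s) ↔ (r ∨ r)).
¬¬¬p: drop double negation, giving ¬p.
× closes — contains both p and ¬p.
All 1 branch closes.
Every branch closed, so the negation is unsatisfiable and the formula is valid.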